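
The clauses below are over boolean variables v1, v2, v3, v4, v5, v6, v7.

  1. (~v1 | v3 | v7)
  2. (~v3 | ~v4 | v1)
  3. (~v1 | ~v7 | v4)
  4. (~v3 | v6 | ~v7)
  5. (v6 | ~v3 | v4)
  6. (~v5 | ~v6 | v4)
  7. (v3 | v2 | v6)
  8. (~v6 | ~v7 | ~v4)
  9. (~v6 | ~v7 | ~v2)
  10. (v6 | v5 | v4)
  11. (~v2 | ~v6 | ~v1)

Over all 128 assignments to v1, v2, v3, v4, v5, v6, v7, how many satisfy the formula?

Case analysis on v6 and v4:
  v6=1, v4=1: v5 free; 3 ways for (v1,v2,v3,v7) × 2^1 = 6.
  v6=1, v4=0: 7 of the 32 assignments to (v1,v2,v3,v5,v7) work.
  v6=0, v4=1: v5 free; 5 ways for (v1,v2,v3,v7) × 2^1 = 10.
  v6=0, v4=0: remaining (v1,v2,v3,v5,v7) ∈ {(0,1,0,1,0); (0,1,0,1,1)} — 2.
Total: 6 + 7 + 10 + 2 = 25.

25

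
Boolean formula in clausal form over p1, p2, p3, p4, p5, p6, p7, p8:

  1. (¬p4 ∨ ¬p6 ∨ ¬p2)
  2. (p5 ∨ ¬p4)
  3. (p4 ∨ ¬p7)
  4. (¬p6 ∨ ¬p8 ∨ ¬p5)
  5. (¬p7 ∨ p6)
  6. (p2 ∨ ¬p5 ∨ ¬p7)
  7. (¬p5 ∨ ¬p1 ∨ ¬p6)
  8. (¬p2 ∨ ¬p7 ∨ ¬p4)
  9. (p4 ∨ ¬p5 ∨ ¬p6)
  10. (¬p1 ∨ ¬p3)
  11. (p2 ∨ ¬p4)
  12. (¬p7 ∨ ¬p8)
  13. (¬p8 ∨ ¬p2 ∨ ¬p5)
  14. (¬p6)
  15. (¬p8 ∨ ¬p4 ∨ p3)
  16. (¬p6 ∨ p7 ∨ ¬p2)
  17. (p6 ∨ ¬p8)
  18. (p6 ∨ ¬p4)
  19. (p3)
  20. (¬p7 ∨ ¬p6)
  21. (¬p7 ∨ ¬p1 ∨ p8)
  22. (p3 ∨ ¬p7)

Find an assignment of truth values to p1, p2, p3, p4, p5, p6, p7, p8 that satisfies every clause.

p1=0, p2=0, p3=1, p4=0, p5=1, p6=0, p7=0, p8=0

Check each clause:
  1. (¬p2 ∨ ¬p6 ∨ ¬p4) — ¬p6 is true.
  2. (p5 ∨ ¬p4) — ¬p4 is true.
  3. (¬p7 ∨ p4) — ¬p7 is true.
  4. (¬p5 ∨ ¬p6 ∨ ¬p8) — ¬p8 is true.
  5. (p6 ∨ ¬p7) — ¬p7 is true.
  6. (¬p7 ∨ p2 ∨ ¬p5) — ¬p7 is true.
  7. (¬p1 ∨ ¬p5 ∨ ¬p6) — ¬p6 is true.
  8. (¬p4 ∨ ¬p7 ∨ ¬p2) — ¬p7 is true.
  9. (¬p6 ∨ ¬p5 ∨ p4) — ¬p6 is true.
  10. (¬p3 ∨ ¬p1) — ¬p1 is true.
  11. (p2 ∨ ¬p4) — ¬p4 is true.
  12. (¬p7 ∨ ¬p8) — ¬p8 is true.
  13. (¬p5 ∨ ¬p8 ∨ ¬p2) — ¬p8 is true.
  14. (¬p6) — ¬p6 is true.
  15. (¬p8 ∨ ¬p4 ∨ p3) — ¬p8 is true.
  16. (¬p6 ∨ p7 ∨ ¬p2) — ¬p6 is true.
  17. (p6 ∨ ¬p8) — ¬p8 is true.
  18. (¬p4 ∨ p6) — ¬p4 is true.
  19. (p3) — p3 is true.
  20. (¬p7 ∨ ¬p6) — ¬p7 is true.
  21. (¬p1 ∨ p8 ∨ ¬p7) — ¬p7 is true.
  22. (¬p7 ∨ p3) — ¬p7 is true.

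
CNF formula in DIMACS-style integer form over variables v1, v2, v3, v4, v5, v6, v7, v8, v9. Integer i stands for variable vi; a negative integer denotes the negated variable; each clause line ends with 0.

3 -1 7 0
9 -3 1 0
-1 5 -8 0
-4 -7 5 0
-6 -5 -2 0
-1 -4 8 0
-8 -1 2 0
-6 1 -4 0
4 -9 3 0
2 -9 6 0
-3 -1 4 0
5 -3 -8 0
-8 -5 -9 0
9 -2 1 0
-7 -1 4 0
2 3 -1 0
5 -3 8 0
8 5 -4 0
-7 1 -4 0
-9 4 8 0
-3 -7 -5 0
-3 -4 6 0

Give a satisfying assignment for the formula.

v1=T  v2=T  v3=F  v4=T  v5=T  v6=F  v7=T  v8=T  v9=F

Check each clause:
  1. (v7 ∨ ¬v1 ∨ v3) — v7 is true.
  2. (v1 ∨ v9 ∨ ¬v3) — ¬v3 is true.
  3. (v5 ∨ ¬v1 ∨ ¬v8) — v5 is true.
  4. (¬v4 ∨ v5 ∨ ¬v7) — v5 is true.
  5. (¬v2 ∨ ¬v5 ∨ ¬v6) — ¬v6 is true.
  6. (¬v4 ∨ v8 ∨ ¬v1) — v8 is true.
  7. (¬v8 ∨ v2 ∨ ¬v1) — v2 is true.
  8. (¬v4 ∨ ¬v6 ∨ v1) — v1 is true.
  9. (v4 ∨ v3 ∨ ¬v9) — v4 is true.
  10. (v6 ∨ ¬v9 ∨ v2) — v2 is true.
  11. (¬v1 ∨ v4 ∨ ¬v3) — v4 is true.
  12. (¬v3 ∨ v5 ∨ ¬v8) — ¬v3 is true.
  13. (¬v8 ∨ ¬v9 ∨ ¬v5) — ¬v9 is true.
  14. (¬v2 ∨ v1 ∨ v9) — v1 is true.
  15. (¬v1 ∨ v4 ∨ ¬v7) — v4 is true.
  16. (v3 ∨ v2 ∨ ¬v1) — v2 is true.
  17. (¬v3 ∨ v5 ∨ v8) — v8 is true.
  18. (v5 ∨ v8 ∨ ¬v4) — v8 is true.
  19. (¬v7 ∨ v1 ∨ ¬v4) — v1 is true.
  20. (¬v9 ∨ v8 ∨ v4) — v8 is true.
  21. (¬v3 ∨ ¬v5 ∨ ¬v7) — ¬v3 is true.
  22. (¬v3 ∨ ¬v4 ∨ v6) — ¬v3 is true.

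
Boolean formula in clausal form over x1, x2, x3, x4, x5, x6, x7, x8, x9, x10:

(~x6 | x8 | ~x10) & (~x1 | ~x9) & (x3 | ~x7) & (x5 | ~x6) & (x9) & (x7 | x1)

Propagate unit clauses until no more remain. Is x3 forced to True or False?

True

(x9) stands alone — x9 = True.
(~x9 | ~x1): since x9 = True, the clause reduces to (~x1). x1 = False.
(x7 | x1) with x1 = False leaves only x7, so x7 = True.
In (x3 | ~x7), ~x7 is now false; x3 must hold, so x3 = True.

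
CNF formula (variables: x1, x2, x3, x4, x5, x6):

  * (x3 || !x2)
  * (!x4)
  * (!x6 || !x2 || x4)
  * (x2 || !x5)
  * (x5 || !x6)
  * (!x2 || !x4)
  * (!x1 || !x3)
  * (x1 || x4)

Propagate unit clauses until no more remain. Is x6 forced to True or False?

(!x4) stands alone — x4 = False.
In (x1 || x4), x4 is now false; x1 must hold, so x1 = True.
(!x3 || !x1): since x1 = True, the clause reduces to (!x3). x3 = False.
From (!x2 || x3) and x3 = False: x2 = False.
In (!x5 || x2), x2 is now false; !x5 must hold, so x5 = False.
(!x6 || x5): since x5 = False, the clause reduces to (!x6). x6 = False.

False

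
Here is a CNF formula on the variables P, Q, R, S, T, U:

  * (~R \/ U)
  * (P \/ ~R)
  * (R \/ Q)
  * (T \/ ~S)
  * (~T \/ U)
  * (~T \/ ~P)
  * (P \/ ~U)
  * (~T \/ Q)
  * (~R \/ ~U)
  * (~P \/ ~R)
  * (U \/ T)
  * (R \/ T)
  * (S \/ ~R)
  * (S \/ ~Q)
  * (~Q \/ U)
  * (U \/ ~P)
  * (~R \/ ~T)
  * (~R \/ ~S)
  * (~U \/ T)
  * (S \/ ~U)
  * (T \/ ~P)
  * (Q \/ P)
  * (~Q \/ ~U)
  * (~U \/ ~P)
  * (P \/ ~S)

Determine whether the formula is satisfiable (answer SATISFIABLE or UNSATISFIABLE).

U = True:
  propagation gives P=True; an empty clause results — contradiction.
U = False:
  propagation gives R=False, Q=True; an empty clause results — contradiction.
Every branch closes, so no satisfying assignment exists.

UNSATISFIABLE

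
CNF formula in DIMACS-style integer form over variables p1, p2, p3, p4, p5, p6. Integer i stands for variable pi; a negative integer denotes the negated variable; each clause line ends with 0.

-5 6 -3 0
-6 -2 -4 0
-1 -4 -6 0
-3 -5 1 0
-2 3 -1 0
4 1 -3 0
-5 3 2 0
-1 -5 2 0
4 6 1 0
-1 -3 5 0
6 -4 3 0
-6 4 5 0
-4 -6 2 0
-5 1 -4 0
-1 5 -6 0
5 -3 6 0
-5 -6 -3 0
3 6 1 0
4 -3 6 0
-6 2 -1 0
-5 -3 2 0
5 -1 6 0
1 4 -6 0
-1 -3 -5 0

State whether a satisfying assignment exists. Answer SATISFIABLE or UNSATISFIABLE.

UNSATISFIABLE

p6 = True:
  p1 = True:
    propagation gives p4=False, p5=True, p2=True, p3=True; an empty clause results — contradiction.
  p1 = False:
    propagation gives p4=True, p2=False; an empty clause results — contradiction.
p6 = False:
  p3 = True:
    propagation gives p5=False; an empty clause results — contradiction.
  p3 = False:
    propagation gives p4=False, p1=True, p2=False, p5=False; an empty clause results — contradiction.
Every branch closes, so no satisfying assignment exists.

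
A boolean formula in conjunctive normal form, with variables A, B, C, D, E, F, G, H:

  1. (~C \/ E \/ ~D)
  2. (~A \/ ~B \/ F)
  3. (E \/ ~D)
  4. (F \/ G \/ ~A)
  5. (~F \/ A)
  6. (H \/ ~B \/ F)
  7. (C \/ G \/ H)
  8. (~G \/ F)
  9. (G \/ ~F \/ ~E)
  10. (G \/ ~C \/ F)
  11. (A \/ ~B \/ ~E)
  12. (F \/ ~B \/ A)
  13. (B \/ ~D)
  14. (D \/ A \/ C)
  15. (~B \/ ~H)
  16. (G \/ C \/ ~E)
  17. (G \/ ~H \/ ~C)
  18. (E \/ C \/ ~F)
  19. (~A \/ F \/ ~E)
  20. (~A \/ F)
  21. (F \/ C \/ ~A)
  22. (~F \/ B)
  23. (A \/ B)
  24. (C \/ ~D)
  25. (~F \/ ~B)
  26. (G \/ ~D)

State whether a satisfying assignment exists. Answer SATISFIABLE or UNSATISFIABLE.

UNSATISFIABLE

F = True:
  propagation gives A=True, B=True; an empty clause results — contradiction.
F = False:
  propagation gives G=False, A=False, C=False, H=True; an empty clause results — contradiction.
Every branch closes, so no satisfying assignment exists.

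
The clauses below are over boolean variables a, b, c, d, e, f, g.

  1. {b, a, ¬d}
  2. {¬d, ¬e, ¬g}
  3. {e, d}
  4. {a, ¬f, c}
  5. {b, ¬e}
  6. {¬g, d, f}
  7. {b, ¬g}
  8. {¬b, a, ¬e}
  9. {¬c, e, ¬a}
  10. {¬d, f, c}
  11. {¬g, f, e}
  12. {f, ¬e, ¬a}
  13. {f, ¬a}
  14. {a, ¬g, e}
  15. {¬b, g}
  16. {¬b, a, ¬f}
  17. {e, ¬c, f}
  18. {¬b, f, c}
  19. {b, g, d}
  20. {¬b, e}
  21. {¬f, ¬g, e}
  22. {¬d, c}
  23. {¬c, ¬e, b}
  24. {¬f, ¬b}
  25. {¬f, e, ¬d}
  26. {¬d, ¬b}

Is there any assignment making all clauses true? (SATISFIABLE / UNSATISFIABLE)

e = True:
  propagation gives b=True, a=True, f=True; an empty clause results — contradiction.
e = False:
  propagation gives d=True, b=False, a=True, g=False; an empty clause results — contradiction.
Every branch closes, so no satisfying assignment exists.

UNSATISFIABLE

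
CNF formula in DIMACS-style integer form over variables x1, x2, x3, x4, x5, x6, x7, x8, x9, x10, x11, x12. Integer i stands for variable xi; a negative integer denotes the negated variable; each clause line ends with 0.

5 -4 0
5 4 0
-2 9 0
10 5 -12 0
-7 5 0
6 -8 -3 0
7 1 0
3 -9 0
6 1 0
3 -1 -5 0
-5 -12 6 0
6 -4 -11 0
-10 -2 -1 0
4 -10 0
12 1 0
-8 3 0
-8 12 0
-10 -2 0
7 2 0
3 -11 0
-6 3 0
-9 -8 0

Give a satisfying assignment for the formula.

x1 = False, x2 = False, x3 = True, x4 = False, x5 = True, x6 = True, x7 = True, x8 = False, x9 = False, x10 = False, x11 = False, x12 = True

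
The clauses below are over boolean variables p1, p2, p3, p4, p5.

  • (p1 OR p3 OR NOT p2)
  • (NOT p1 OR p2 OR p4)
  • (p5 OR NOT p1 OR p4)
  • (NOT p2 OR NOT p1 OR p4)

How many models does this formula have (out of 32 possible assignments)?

Case analysis on p1 and p2:
  p1=T, p2=T: remaining (p3,p4,p5) ∈ {(F,T,F); (F,T,T); (T,T,F); (T,T,T)} — 4.
  p1=T, p2=F: remaining (p3,p4,p5) ∈ {(F,T,F); (F,T,T); (T,T,F); (T,T,T)} — 4.
  p1=F, p2=T: remaining (p3,p4,p5) ∈ {(T,F,F); (T,F,T); (T,T,F); (T,T,T)} — 4.
  p1=F, p2=F: p3, p4, p5 free → 2^3 = 8.
Total: 4 + 4 + 4 + 8 = 20.

20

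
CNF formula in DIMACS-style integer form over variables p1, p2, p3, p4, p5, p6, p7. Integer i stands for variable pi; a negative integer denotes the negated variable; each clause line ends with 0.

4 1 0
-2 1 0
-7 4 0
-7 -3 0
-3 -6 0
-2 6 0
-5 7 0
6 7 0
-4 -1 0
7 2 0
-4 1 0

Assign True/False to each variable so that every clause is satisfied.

p1=True  p2=True  p3=False  p4=False  p5=False  p6=True  p7=False

Check each clause:
  1. (p1 OR p4) — p1 is true.
  2. (p1 OR NOT p2) — p1 is true.
  3. (NOT p7 OR p4) — NOT p7 is true.
  4. (NOT p3 OR NOT p7) — NOT p7 is true.
  5. (NOT p6 OR NOT p3) — NOT p3 is true.
  6. (NOT p2 OR p6) — p6 is true.
  7. (NOT p5 OR p7) — NOT p5 is true.
  8. (p7 OR p6) — p6 is true.
  9. (NOT p4 OR NOT p1) — NOT p4 is true.
  10. (p7 OR p2) — p2 is true.
  11. (p1 OR NOT p4) — p1 is true.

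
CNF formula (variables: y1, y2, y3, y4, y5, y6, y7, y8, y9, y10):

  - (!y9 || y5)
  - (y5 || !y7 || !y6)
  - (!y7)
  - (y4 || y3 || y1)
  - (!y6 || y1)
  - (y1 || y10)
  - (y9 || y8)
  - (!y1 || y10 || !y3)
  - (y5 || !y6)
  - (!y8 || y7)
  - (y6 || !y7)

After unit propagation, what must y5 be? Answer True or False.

True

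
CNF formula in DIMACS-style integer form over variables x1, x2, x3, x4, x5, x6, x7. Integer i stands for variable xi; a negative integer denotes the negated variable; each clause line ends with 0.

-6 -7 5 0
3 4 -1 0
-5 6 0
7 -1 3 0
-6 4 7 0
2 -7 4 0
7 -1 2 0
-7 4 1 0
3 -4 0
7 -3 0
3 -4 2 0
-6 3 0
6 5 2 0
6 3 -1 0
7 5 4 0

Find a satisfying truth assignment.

x1=F, x2=F, x3=T, x4=T, x5=T, x6=T, x7=T

Check each clause:
  1. (¬x7 ∨ ¬x6 ∨ x5) — x5 is true.
  2. (x3 ∨ x4 ∨ ¬x1) — x3 is true.
  3. (¬x5 ∨ x6) — x6 is true.
  4. (x3 ∨ x7 ∨ ¬x1) — x3 is true.
  5. (x4 ∨ ¬x6 ∨ x7) — x4 is true.
  6. (¬x7 ∨ x4 ∨ x2) — x4 is true.
  7. (¬x1 ∨ x7 ∨ x2) — ¬x1 is true.
  8. (¬x7 ∨ x1 ∨ x4) — x4 is true.
  9. (x3 ∨ ¬x4) — x3 is true.
  10. (x7 ∨ ¬x3) — x7 is true.
  11. (x2 ∨ ¬x4 ∨ x3) — x3 is true.
  12. (x3 ∨ ¬x6) — x3 is true.
  13. (x5 ∨ x6 ∨ x2) — x5 is true.
  14. (x6 ∨ ¬x1 ∨ x3) — x3 is true.
  15. (x5 ∨ x4 ∨ x7) — x4 is true.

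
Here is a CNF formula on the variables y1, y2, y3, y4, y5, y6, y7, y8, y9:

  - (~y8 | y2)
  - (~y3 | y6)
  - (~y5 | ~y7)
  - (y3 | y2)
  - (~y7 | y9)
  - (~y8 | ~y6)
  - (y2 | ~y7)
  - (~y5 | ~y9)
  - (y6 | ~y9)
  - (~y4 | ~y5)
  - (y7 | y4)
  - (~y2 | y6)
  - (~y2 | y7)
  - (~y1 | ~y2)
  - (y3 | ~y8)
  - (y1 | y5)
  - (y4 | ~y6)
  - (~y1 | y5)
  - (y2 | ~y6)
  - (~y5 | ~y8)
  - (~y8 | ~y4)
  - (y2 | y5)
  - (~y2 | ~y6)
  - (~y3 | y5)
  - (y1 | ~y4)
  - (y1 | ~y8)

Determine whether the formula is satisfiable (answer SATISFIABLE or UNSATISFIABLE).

y2 = True:
  propagation gives y6=True; an empty clause results — contradiction.
y2 = False:
  propagation gives y8=False, y3=True, y6=True; an empty clause results — contradiction.
Every branch closes, so no satisfying assignment exists.

UNSATISFIABLE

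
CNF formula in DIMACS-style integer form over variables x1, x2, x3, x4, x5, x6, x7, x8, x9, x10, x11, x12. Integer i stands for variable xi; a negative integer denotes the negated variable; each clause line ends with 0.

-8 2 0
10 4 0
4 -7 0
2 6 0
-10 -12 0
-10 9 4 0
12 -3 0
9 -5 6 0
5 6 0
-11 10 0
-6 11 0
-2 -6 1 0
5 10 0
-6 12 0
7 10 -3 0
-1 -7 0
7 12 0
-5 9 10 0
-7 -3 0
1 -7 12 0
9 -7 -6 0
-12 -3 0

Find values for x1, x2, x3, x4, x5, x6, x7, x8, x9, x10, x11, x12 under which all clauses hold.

Pure literal: x3 appears only negated; assign x3 = False.
Pure literal: x4 appears only positively; assign x4 = True.
Branch on x1: take x1 = False.
Set x2 = True and propagate.
  then x6 is forced to False.
  then x5 is forced to True.
  then x9 is forced to True.
The remaining clauses are satisfied by x7 = True, x8 = False, x10 = False, x11 = False, x12 = True.

x1=F, x2=T, x3=F, x4=T, x5=T, x6=F, x7=T, x8=F, x9=T, x10=F, x11=F, x12=T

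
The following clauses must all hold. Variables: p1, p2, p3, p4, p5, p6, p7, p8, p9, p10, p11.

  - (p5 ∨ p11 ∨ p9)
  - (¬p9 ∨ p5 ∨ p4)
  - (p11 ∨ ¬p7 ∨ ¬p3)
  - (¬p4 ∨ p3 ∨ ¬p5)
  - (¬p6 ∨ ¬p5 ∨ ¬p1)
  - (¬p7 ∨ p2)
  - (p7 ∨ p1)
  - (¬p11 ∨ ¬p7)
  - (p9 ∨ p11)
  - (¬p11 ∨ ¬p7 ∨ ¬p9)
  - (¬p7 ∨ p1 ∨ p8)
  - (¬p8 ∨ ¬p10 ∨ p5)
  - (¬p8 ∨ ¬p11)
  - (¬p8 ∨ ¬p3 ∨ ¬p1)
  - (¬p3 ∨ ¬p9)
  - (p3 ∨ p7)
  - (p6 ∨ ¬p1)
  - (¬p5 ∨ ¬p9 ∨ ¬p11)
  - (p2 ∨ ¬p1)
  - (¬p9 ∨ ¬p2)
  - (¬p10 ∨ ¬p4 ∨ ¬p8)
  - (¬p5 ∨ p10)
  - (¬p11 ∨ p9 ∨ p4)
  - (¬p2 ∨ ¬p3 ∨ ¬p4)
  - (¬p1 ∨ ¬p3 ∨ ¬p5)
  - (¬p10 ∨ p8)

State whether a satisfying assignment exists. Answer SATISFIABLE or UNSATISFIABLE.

p5 = True:
  propagation gives p10=True, p8=True, p11=False, p9=True; an empty clause results — contradiction.
p5 = False:
  p7 = True:
    propagation gives p2=True, p11=False, p9=True; an empty clause results — contradiction.
  p7 = False:
    propagation gives p1=True, p3=True, p8=False, p9=False; an empty clause results — contradiction.
Every branch closes, so no satisfying assignment exists.

UNSATISFIABLE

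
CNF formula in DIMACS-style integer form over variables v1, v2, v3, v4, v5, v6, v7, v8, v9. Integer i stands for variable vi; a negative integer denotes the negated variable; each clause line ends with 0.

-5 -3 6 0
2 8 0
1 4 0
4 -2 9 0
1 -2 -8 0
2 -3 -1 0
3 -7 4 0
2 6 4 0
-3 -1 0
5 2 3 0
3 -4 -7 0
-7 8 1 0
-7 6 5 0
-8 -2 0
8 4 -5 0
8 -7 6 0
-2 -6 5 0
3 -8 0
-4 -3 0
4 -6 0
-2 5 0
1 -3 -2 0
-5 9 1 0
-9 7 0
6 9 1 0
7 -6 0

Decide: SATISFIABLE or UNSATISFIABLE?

Set v1 = True and propagate.
  then v3 is forced to False.
  then v8 is forced to False.
  then v2 is forced to True.
  then v5 is forced to True.
  then v4 is forced to True.
  then v7 is forced to False.
  then v9 is forced to False.
  then v6 is forced to False.
Every clause has at least one true literal under this assignment.
So v1=T  v2=T  v3=F  v4=T  v5=T  v6=F  v7=F  v8=F  v9=F is a satisfying assignment.

SATISFIABLE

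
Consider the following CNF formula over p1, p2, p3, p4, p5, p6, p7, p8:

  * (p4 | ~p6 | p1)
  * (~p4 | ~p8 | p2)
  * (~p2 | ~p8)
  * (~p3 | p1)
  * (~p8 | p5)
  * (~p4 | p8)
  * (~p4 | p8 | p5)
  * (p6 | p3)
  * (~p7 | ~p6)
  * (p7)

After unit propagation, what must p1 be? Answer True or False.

Unit clause (p7) sets p7 = True.
(~p7 | ~p6): since p7 = True, the clause reduces to (~p6). p6 = False.
(p6 | p3): since p6 = False, the clause reduces to (p3). p3 = True.
From (p1 | ~p3) and p3 = True: p1 = True.

True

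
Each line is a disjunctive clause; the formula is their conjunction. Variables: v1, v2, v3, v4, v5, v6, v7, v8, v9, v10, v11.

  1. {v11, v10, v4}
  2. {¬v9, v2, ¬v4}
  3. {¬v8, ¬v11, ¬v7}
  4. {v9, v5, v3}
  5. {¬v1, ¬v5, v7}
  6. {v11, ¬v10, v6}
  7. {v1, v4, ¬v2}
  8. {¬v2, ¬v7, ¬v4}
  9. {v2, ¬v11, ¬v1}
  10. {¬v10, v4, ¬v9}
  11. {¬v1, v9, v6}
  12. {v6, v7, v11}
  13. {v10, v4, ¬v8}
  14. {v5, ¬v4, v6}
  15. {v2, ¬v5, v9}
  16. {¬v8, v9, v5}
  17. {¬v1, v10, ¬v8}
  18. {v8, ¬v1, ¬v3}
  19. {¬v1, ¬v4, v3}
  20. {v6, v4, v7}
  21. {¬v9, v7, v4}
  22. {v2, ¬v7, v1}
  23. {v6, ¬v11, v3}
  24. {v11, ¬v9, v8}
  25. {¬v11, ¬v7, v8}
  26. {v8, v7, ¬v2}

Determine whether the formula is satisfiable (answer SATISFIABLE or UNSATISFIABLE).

v6 occurs only positively in the remaining clauses — set v6 = True.
Try v1 = False.
Set v2 = False and propagate.
  then v7 is forced to False.
The remaining clauses are satisfied by v3 = True, v4 = True, v5 = False, v8 = False, v9 = False, v10 = False, v11 = True.
So v1=F, v2=F, v3=T, v4=T, v5=F, v6=T, v7=F, v8=F, v9=F, v10=F, v11=T is a satisfying assignment.

SATISFIABLE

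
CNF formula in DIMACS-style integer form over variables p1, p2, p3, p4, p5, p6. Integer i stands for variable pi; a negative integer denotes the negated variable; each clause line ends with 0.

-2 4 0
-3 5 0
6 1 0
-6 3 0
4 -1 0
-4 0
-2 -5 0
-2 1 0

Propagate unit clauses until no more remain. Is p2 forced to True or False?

False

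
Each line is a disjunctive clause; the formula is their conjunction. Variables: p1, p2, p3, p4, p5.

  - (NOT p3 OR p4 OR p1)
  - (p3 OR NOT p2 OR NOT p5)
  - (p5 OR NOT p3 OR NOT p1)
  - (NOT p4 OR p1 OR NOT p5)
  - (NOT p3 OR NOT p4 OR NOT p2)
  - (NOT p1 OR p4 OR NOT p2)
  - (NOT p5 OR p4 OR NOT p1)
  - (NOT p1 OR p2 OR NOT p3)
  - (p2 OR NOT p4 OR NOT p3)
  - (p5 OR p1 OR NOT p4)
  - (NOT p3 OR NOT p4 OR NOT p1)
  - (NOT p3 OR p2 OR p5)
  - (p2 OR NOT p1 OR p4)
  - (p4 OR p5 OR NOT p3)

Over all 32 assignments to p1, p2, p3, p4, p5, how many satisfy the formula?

6

The models are:
  p1=F p2=F p3=F p4=F p5=F
  p1=F p2=F p3=F p4=F p5=T
  p1=F p2=T p3=F p4=F p5=F
  p1=T p2=F p3=F p4=T p5=F
  p1=T p2=F p3=F p4=T p5=T
  p1=T p2=T p3=F p4=T p5=F
That's 6 in total.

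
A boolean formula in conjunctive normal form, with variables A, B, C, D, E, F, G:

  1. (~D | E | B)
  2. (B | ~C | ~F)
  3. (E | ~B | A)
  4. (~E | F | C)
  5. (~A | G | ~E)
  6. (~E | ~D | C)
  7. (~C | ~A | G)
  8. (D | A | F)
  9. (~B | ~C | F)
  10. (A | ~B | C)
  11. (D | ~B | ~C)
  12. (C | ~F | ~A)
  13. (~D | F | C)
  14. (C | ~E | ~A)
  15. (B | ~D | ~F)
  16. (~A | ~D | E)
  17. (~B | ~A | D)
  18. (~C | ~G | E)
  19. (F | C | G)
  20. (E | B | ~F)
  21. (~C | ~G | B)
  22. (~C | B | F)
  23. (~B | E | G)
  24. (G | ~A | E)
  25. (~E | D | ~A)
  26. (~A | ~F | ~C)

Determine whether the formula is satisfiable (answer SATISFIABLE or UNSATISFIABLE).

Try A = True.
Set B = False and propagate.
Try C = False.
  then F is forced to False.
  then E is forced to False.
  then D is forced to False.
  then G is forced to True.
Every clause has at least one true literal under this assignment.
So A=True, B=False, C=False, D=False, E=False, F=False, G=True is a satisfying assignment.

SATISFIABLE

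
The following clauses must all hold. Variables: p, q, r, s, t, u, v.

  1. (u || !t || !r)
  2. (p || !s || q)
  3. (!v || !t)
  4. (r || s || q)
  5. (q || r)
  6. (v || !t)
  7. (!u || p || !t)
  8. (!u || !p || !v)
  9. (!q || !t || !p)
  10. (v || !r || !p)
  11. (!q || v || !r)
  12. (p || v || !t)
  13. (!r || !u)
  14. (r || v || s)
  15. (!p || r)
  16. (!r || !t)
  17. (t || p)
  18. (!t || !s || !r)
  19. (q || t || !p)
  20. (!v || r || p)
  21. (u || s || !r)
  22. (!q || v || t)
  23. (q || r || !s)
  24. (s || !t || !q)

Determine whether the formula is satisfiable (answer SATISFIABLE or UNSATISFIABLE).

Set p = True and propagate.
  then r is forced to True.
  then v is forced to True.
  then t is forced to False.
  then u is forced to False.
  then q is forced to True.
  then s is forced to True.
Every clause has at least one true literal under this assignment.
So p = T, q = T, r = T, s = T, t = F, u = F, v = T is a satisfying assignment.

SATISFIABLE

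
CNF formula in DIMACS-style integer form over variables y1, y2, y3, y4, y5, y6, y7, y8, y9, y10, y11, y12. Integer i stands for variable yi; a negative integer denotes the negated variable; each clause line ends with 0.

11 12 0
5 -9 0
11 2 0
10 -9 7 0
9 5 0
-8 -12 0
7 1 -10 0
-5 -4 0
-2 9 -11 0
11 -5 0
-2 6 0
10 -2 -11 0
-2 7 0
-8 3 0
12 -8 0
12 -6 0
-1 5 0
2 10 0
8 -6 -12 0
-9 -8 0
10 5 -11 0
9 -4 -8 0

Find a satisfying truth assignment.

y1 = T, y2 = F, y3 = T, y4 = F, y5 = T, y6 = F, y7 = F, y8 = F, y9 = T, y10 = T, y11 = T, y12 = T

Pure literal: y3 appears only positively; assign y3 = True.
Pure literal: y4 appears only negated; assign y4 = False.
Set y1 = True and propagate.
  then y5 is forced to True.
  then y11 is forced to True.
Branch on y2: take y2 = False.
  then y10 is forced to True.
The remaining clauses are satisfied by y6 = False, y7 = False, y8 = False, y9 = True, y12 = True.
Every clause has at least one true literal under this assignment.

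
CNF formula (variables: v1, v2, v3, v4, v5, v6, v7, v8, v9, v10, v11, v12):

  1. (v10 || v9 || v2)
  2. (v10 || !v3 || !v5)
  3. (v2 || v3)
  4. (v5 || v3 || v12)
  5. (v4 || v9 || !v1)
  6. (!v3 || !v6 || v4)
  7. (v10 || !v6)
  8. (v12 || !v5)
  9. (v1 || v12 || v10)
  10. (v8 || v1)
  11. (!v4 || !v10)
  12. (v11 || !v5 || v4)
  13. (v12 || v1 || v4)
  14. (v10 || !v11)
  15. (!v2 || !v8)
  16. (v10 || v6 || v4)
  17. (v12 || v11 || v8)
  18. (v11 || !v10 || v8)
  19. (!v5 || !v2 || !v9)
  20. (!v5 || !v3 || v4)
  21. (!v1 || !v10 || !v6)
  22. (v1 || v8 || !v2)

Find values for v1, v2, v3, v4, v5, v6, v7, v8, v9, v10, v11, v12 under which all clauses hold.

v12 occurs only positively in the remaining clauses — set v12 = True.
Set v1 = True and propagate.
For the remaining variables, v2 = False, v3 = True, v4 = False, v5 = False, v6 = False, v7 = True, v8 = True, v9 = True, v10 = True, v11 = True works.
Check each clause:
  1. (v10 || v2 || v9) — v9 is true.
  2. (v10 || !v3 || !v5) — v10 is true.
  3. (v3 || v2) — v3 is true.
  4. (v3 || v5 || v12) — v3 is true.
  5. (v9 || v4 || !v1) — v9 is true.
  6. (v4 || !v3 || !v6) — !v6 is true.
  7. (!v6 || v10) — v10 is true.
  8. (!v5 || v12) — !v5 is true.
  9. (v12 || v1 || v10) — v1 is true.
  10. (v1 || v8) — v8 is true.
  11. (!v4 || !v10) — !v4 is true.
  12. (v11 || v4 || !v5) — v11 is true.
  13. (v1 || v12 || v4) — v1 is true.
  14. (!v11 || v10) — v10 is true.
  15. (!v8 || !v2) — !v2 is true.
  16. (v6 || v4 || v10) — v10 is true.
  17. (v12 || v11 || v8) — v8 is true.
  18. (v11 || v8 || !v10) — v8 is true.
  19. (!v9 || !v2 || !v5) — !v5 is true.
  20. (!v3 || v4 || !v5) — !v5 is true.
  21. (!v1 || !v10 || !v6) — !v6 is true.
  22. (!v2 || v1 || v8) — v8 is true.

v1 = True  v2 = False  v3 = True  v4 = False  v5 = False  v6 = False  v7 = True  v8 = True  v9 = True  v10 = True  v11 = True  v12 = True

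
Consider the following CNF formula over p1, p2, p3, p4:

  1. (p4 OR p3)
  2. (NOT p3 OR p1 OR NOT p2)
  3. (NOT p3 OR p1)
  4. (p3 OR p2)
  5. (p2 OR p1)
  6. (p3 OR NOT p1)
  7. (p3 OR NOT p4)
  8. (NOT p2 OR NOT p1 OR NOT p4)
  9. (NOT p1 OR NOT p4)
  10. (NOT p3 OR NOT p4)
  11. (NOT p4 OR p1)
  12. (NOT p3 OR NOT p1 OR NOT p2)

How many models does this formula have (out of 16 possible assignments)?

1

The models are:
  p1=T p2=F p3=T p4=F
That's 1 in total.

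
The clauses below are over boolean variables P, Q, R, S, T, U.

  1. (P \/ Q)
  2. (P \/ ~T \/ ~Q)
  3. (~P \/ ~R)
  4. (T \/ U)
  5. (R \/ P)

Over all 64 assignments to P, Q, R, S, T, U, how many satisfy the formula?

14

Split on P, then Q.
  P=T, Q=T: S free; 3 ways for (R,T,U) × 2^1 = 6.
  P=T, Q=F: S free; 3 ways for (R,T,U) × 2^1 = 6.
  P=F, Q=T: remaining (R,S,T,U) ∈ {(T,F,F,T); (T,T,F,T)} — 2.
  P=F, Q=F: a clause becomes empty — 0.
Total: 6 + 6 + 2 + 0 = 14.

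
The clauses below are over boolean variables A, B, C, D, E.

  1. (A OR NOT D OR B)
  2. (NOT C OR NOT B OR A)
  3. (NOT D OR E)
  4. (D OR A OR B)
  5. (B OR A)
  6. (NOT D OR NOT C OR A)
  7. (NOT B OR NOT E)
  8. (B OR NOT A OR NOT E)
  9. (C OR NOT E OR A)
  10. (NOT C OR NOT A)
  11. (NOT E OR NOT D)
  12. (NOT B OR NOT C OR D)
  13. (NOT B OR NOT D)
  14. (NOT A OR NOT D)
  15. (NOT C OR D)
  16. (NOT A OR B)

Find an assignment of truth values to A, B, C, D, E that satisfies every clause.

A=F  B=T  C=F  D=F  E=F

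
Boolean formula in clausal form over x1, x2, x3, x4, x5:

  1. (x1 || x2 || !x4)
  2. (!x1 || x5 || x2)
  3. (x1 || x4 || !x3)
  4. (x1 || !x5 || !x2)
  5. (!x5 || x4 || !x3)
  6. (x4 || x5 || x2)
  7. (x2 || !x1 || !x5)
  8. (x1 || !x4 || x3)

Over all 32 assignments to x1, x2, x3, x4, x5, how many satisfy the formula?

Case analysis on x1 and x2:
  x1=1, x2=1: 7 of the 8 assignments to (x3,x4,x5) work.
  x1=1, x2=0: a clause becomes empty — 0.
  x1=0, x2=1: remaining (x3,x4,x5) ∈ {(0,0,0); (1,1,0)} — 2.
  x1=0, x2=0: remaining (x3,x4,x5) ∈ {(0,0,1)} — 1.
Total: 7 + 0 + 2 + 1 = 10.

10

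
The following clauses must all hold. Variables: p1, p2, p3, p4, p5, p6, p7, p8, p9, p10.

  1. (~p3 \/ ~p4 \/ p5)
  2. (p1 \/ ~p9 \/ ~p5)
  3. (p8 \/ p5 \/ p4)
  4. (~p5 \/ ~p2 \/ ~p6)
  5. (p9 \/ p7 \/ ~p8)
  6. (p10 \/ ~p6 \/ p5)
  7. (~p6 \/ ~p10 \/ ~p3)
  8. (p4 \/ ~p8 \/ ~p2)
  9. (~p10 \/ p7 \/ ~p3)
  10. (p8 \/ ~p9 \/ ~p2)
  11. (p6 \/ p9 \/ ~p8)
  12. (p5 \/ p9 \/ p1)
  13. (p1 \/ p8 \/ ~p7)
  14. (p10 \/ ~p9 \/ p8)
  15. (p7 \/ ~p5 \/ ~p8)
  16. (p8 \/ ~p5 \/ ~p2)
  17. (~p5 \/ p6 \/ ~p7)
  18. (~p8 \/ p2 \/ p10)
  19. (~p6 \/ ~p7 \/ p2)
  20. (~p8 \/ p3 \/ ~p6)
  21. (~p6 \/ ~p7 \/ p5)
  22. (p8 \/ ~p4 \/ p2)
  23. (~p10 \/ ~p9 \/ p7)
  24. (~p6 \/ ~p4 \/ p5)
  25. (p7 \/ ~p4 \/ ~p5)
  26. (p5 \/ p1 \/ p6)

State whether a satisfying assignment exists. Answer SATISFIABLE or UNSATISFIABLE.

Pure literal: p1 appears only positively; assign p1 = True.
Set p2 = True and propagate.
For the remaining variables, p3 = False, p4 = True, p5 = False, p6 = False, p7 = False, p8 = True, p9 = True, p10 = False works.
Every clause has at least one true literal under this assignment.
So p1=True, p2=True, p3=False, p4=True, p5=False, p6=False, p7=False, p8=True, p9=True, p10=False is a satisfying assignment.

SATISFIABLE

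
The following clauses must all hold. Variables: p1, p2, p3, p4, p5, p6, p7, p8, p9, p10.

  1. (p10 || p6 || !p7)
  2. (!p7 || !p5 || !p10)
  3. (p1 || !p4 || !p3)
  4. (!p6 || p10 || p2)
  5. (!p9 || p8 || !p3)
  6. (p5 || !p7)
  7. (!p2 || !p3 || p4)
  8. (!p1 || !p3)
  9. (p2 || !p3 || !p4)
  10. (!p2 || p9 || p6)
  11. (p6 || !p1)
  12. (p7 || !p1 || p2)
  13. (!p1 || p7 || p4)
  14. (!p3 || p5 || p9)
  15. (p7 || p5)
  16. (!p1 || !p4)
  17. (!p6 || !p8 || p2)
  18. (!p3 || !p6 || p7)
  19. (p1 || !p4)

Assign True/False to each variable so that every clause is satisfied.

p3 occurs only negated in the remaining clauses — set p3 = False.
Branch on p1: take p1 = False.
  then p4 is forced to False.
For the remaining variables, p2 = False, p5 = True, p6 = False, p7 = False, p8 = False, p9 = False, p10 = False works.
Check each clause:
  1. (!p7 || p6 || p10) — !p7 is true.
  2. (!p5 || !p10 || !p7) — !p7 is true.
  3. (!p4 || !p3 || p1) — !p4 is true.
  4. (p2 || !p6 || p10) — !p6 is true.
  5. (!p9 || !p3 || p8) — !p3 is true.
  6. (p5 || !p7) — !p7 is true.
  7. (p4 || !p2 || !p3) — !p3 is true.
  8. (!p3 || !p1) — !p3 is true.
  9. (p2 || !p3 || !p4) — !p4 is true.
  10. (p9 || p6 || !p2) — !p2 is true.
  11. (p6 || !p1) — !p1 is true.
  12. (!p1 || p2 || p7) — !p1 is true.
  13. (!p1 || p4 || p7) — !p1 is true.
  14. (p9 || p5 || !p3) — p5 is true.
  15. (p5 || p7) — p5 is true.
  16. (!p4 || !p1) — !p4 is true.
  17. (!p6 || !p8 || p2) — !p8 is true.
  18. (!p6 || !p3 || p7) — !p6 is true.
  19. (p1 || !p4) — !p4 is true.

p1 = F, p2 = F, p3 = F, p4 = F, p5 = T, p6 = F, p7 = F, p8 = F, p9 = F, p10 = F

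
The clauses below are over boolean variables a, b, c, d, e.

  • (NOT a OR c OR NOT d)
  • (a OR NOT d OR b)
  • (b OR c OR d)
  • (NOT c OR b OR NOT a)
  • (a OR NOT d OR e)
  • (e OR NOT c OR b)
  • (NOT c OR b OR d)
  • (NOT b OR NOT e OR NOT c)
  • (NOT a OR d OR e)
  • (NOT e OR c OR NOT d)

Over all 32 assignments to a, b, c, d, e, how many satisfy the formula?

5

Satisfying assignments:
  a=F b=T c=F d=F e=F
  a=F b=T c=F d=F e=T
  a=F b=T c=T d=F e=F
  a=T b=T c=F d=F e=T
  a=T b=T c=T d=T e=F
Count: 5.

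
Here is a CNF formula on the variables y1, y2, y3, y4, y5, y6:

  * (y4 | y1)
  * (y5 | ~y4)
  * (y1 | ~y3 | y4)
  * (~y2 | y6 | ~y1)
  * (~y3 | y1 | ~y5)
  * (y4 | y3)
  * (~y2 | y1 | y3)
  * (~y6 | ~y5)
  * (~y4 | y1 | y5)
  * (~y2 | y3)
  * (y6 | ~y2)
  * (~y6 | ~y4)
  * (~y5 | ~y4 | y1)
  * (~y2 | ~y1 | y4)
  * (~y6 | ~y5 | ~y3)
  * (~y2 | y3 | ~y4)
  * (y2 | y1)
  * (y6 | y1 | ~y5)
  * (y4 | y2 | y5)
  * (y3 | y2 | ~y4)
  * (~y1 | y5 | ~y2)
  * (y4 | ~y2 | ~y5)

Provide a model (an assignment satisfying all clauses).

y1 = T  y2 = F  y3 = T  y4 = F  y5 = T  y6 = F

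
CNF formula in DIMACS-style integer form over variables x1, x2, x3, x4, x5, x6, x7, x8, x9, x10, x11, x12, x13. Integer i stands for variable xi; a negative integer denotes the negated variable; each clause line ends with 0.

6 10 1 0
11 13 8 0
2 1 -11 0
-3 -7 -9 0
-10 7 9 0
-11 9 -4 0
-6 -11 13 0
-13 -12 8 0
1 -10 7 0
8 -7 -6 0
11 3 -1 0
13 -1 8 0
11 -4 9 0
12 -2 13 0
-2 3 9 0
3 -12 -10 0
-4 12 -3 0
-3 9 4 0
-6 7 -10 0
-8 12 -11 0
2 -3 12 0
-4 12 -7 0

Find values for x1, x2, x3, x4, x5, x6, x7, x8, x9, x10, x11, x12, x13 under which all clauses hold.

x1 = F  x2 = F  x3 = F  x4 = F  x5 = F  x6 = T  x7 = F  x8 = F  x9 = T  x10 = F  x11 = F  x12 = F  x13 = T

Check each clause:
  1. (x10 | x6 | x1) — x6 is true.
  2. (x13 | x8 | x11) — x13 is true.
  3. (x2 | x1 | ~x11) — ~x11 is true.
  4. (~x9 | ~x7 | ~x3) — ~x7 is true.
  5. (~x10 | x7 | x9) — x9 is true.
  6. (~x4 | x9 | ~x11) — x9 is true.
  7. (~x6 | ~x11 | x13) — x13 is true.
  8. (~x12 | ~x13 | x8) — ~x12 is true.
  9. (~x10 | x1 | x7) — ~x10 is true.
  10. (~x6 | x8 | ~x7) — ~x7 is true.
  11. (~x1 | x11 | x3) — ~x1 is true.
  12. (x8 | ~x1 | x13) — x13 is true.
  13. (~x4 | x11 | x9) — x9 is true.
  14. (~x2 | x12 | x13) — x13 is true.
  15. (~x2 | x9 | x3) — x9 is true.
  16. (~x12 | x3 | ~x10) — ~x12 is true.
  17. (x12 | ~x4 | ~x3) — ~x4 is true.
  18. (~x3 | x9 | x4) — x9 is true.
  19. (~x10 | ~x6 | x7) — ~x10 is true.
  20. (~x8 | ~x11 | x12) — ~x8 is true.
  21. (x2 | x12 | ~x3) — ~x3 is true.
  22. (x12 | ~x4 | ~x7) — ~x7 is true.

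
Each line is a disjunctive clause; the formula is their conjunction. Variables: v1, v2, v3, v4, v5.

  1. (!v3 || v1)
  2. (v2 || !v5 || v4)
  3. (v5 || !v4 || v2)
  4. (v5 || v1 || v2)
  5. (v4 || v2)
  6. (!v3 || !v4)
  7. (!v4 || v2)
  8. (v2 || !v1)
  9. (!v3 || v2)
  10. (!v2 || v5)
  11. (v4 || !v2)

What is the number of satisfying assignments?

2

Satisfying assignments:
  v1=F v2=T v3=F v4=T v5=T
  v1=T v2=T v3=F v4=T v5=T
Count: 2.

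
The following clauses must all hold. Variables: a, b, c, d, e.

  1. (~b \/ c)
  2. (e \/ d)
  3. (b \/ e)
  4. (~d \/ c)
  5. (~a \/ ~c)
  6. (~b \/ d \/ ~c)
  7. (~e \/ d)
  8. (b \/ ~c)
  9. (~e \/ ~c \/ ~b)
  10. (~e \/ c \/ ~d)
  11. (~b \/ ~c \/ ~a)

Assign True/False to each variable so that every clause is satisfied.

a=False  b=True  c=True  d=True  e=False

Pure literal: a appears only negated; assign a = False.
Branch on b: take b = True.
  then c is forced to True.
  then d is forced to True.
  then e is forced to False.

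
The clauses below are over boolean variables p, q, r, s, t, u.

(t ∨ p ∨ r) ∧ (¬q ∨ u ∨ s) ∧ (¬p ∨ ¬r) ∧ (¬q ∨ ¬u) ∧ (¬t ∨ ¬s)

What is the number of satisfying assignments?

Case analysis on p and q:
  p=1, q=1: remaining (r,s,t,u) ∈ {(0,1,0,0)} — 1.
  p=1, q=0: u free; 3 ways for (r,s,t) × 2^1 = 6.
  p=0, q=1: remaining (r,s,t,u) ∈ {(1,1,0,0)} — 1.
  p=0, q=0: u free; 4 ways for (r,s,t) × 2^1 = 8.
Total: 1 + 6 + 1 + 8 = 16.

16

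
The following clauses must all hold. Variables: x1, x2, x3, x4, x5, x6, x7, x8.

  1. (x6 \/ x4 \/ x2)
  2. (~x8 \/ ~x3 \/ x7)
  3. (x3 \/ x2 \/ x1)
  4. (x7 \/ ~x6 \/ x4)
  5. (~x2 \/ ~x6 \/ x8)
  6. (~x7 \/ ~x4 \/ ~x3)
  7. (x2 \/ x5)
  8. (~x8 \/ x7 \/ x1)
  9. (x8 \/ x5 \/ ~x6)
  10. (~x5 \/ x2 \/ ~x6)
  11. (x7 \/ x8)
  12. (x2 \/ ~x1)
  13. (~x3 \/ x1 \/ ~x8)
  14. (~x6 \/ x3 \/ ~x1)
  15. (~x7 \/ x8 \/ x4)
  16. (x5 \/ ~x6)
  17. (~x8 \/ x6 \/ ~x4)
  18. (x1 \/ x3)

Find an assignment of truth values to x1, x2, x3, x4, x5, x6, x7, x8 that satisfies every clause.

x1=T, x2=T, x3=F, x4=F, x5=T, x6=F, x7=T, x8=T

Check each clause:
  1. (x4 \/ x2 \/ x6) — x2 is true.
  2. (x7 \/ ~x8 \/ ~x3) — ~x3 is true.
  3. (x3 \/ x2 \/ x1) — x1 is true.
  4. (x7 \/ x4 \/ ~x6) — ~x6 is true.
  5. (~x6 \/ ~x2 \/ x8) — x8 is true.
  6. (~x3 \/ ~x7 \/ ~x4) — ~x4 is true.
  7. (x2 \/ x5) — x2 is true.
  8. (~x8 \/ x7 \/ x1) — x1 is true.
  9. (x8 \/ ~x6 \/ x5) — x8 is true.
  10. (~x5 \/ ~x6 \/ x2) — x2 is true.
  11. (x8 \/ x7) — x8 is true.
  12. (x2 \/ ~x1) — x2 is true.
  13. (~x3 \/ x1 \/ ~x8) — x1 is true.
  14. (~x6 \/ ~x1 \/ x3) — ~x6 is true.
  15. (~x7 \/ x4 \/ x8) — x8 is true.
  16. (~x6 \/ x5) — ~x6 is true.
  17. (~x4 \/ ~x8 \/ x6) — ~x4 is true.
  18. (x1 \/ x3) — x1 is true.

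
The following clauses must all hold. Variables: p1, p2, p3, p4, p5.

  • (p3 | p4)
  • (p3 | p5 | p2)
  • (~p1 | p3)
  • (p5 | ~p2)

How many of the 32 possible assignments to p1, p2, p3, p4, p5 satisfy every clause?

14

Case analysis on p3 and p2:
  p3=1, p2=1: remaining (p1,p4,p5) ∈ {(0,0,1); (0,1,1); (1,0,1); (1,1,1)} — 4.
  p3=1, p2=0: p1, p4, p5 free → 2^3 = 8.
  p3=0, p2=1: remaining (p1,p4,p5) ∈ {(0,1,1)} — 1.
  p3=0, p2=0: remaining (p1,p4,p5) ∈ {(0,1,1)} — 1.
Total: 4 + 8 + 1 + 1 = 14.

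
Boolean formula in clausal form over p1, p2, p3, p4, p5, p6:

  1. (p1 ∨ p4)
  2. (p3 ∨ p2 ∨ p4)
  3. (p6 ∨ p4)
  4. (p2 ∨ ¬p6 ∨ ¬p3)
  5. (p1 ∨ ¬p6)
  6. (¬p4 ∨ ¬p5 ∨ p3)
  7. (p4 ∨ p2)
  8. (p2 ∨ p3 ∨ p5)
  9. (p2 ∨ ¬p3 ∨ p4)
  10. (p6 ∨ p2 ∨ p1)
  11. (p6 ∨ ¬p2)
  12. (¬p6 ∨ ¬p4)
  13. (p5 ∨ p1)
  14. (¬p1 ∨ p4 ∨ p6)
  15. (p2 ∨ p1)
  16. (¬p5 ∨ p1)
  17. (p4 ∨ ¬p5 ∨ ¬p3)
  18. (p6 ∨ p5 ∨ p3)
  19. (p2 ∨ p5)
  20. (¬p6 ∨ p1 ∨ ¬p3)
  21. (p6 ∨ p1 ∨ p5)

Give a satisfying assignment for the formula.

p1 = T  p2 = T  p3 = F  p4 = F  p5 = F  p6 = T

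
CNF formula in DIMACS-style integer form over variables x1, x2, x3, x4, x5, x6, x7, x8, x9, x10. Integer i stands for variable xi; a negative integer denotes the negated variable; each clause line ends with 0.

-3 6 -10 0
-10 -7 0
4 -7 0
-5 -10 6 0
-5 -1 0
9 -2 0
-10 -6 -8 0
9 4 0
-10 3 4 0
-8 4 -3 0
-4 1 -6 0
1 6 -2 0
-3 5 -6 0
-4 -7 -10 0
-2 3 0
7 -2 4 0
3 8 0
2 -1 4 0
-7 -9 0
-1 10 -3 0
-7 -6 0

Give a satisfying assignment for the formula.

Set x1 = False and propagate.
Branch on x2: take x2 = False.
Set x3 = False and propagate.
  then x8 is forced to True.
The remaining clauses are satisfied by x4 = False, x5 = False, x6 = False, x7 = False, x9 = True, x10 = False.
Check each clause:
  1. {¬x3, ¬x10, x6} — ¬x3 is true.
  2. {¬x7, ¬x10} — ¬x7 is true.
  3. {x4, ¬x7} — ¬x7 is true.
  4. {¬x5, ¬x10, x6} — ¬x5 is true.
  5. {¬x1, ¬x5} — ¬x5 is true.
  6. {x9, ¬x2} — x9 is true.
  7. {¬x8, ¬x10, ¬x6} — ¬x6 is true.
  8. {x9, x4} — x9 is true.
  9. {¬x10, x4, x3} — ¬x10 is true.
  10. {¬x8, ¬x3, x4} — ¬x3 is true.
  11. {x1, ¬x4, ¬x6} — ¬x6 is true.
  12. {¬x2, x1, x6} — ¬x2 is true.
  13. {¬x3, x5, ¬x6} — ¬x6 is true.
  14. {¬x10, ¬x4, ¬x7} — ¬x7 is true.
  15. {x3, ¬x2} — ¬x2 is true.
  16. {¬x2, x7, x4} — ¬x2 is true.
  17. {x3, x8} — x8 is true.
  18. {x4, x2, ¬x1} — ¬x1 is true.
  19. {¬x9, ¬x7} — ¬x7 is true.
  20. {¬x1, ¬x3, x10} — ¬x3 is true.
  21. {¬x7, ¬x6} — ¬x7 is true.

x1=0, x2=0, x3=0, x4=0, x5=0, x6=0, x7=0, x8=1, x9=1, x10=0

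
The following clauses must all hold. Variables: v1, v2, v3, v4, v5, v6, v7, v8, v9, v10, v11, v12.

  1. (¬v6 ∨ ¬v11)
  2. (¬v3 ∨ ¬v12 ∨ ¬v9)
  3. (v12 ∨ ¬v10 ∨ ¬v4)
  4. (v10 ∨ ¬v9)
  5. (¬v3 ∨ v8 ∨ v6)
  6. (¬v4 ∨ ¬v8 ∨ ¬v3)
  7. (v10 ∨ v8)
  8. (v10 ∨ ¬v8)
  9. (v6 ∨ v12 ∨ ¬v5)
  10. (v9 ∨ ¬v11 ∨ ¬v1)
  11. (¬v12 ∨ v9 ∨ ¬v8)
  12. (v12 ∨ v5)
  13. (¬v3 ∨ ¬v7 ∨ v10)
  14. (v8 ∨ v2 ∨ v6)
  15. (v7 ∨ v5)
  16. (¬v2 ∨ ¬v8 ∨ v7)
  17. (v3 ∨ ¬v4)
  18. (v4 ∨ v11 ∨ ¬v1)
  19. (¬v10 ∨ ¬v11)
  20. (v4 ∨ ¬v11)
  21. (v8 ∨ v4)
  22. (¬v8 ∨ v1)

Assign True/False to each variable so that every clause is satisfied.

v1=True  v2=False  v3=True  v4=True  v5=True  v6=True  v7=True  v8=False  v9=False  v10=True  v11=False  v12=True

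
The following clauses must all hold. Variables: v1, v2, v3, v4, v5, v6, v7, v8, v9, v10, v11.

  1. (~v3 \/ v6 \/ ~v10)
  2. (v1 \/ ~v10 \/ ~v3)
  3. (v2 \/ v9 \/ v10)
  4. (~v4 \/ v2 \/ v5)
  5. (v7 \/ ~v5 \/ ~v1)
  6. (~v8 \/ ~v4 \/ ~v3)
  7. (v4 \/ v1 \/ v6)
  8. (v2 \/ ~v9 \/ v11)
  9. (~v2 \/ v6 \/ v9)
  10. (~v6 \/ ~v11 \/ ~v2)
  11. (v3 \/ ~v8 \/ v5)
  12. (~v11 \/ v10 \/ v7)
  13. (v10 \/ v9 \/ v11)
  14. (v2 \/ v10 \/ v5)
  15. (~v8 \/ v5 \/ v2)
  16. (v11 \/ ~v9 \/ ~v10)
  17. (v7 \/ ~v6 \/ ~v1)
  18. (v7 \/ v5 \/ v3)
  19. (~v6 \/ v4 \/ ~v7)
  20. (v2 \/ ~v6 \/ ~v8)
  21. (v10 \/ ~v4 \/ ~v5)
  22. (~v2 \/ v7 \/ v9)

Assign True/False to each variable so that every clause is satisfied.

v1 = F, v2 = F, v3 = F, v4 = T, v5 = T, v6 = F, v7 = F, v8 = T, v9 = F, v10 = T, v11 = F

Set v1 = False and propagate.
Try v2 = False.
The remaining clauses are satisfied by v3 = False, v4 = True, v5 = True, v6 = False, v7 = False, v8 = True, v9 = False, v10 = True, v11 = False.
Check each clause:
  1. (~v3 \/ v6 \/ ~v10) — ~v3 is true.
  2. (~v10 \/ v1 \/ ~v3) — ~v3 is true.
  3. (v2 \/ v9 \/ v10) — v10 is true.
  4. (~v4 \/ v2 \/ v5) — v5 is true.
  5. (~v1 \/ v7 \/ ~v5) — ~v1 is true.
  6. (~v4 \/ ~v3 \/ ~v8) — ~v3 is true.
  7. (v6 \/ v4 \/ v1) — v4 is true.
  8. (~v9 \/ v11 \/ v2) — ~v9 is true.
  9. (v6 \/ v9 \/ ~v2) — ~v2 is true.
  10. (~v11 \/ ~v6 \/ ~v2) — ~v6 is true.
  11. (~v8 \/ v3 \/ v5) — v5 is true.
  12. (v10 \/ ~v11 \/ v7) — v10 is true.
  13. (v11 \/ v9 \/ v10) — v10 is true.
  14. (v5 \/ v2 \/ v10) — v10 is true.
  15. (~v8 \/ v2 \/ v5) — v5 is true.
  16. (~v10 \/ v11 \/ ~v9) — ~v9 is true.
  17. (~v6 \/ v7 \/ ~v1) — ~v6 is true.
  18. (v5 \/ v3 \/ v7) — v5 is true.
  19. (v4 \/ ~v7 \/ ~v6) — ~v7 is true.
  20. (~v6 \/ ~v8 \/ v2) — ~v6 is true.
  21. (v10 \/ ~v5 \/ ~v4) — v10 is true.
  22. (v7 \/ v9 \/ ~v2) — ~v2 is true.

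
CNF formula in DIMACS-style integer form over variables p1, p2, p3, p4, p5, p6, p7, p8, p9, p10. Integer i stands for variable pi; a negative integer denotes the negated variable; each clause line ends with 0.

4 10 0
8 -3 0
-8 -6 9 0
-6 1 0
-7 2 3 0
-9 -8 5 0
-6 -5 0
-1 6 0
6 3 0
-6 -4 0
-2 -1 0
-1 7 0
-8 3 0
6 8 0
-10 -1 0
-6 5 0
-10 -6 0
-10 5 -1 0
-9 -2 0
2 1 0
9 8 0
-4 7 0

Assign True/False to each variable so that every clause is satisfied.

Branch on p1: take p1 = False.
  then p6 is forced to False.
  then p3 is forced to True.
  then p8 is forced to True.
  then p2 is forced to True.
  then p9 is forced to False.
Branch on p4: take p4 = True.
  then p7 is forced to True.
p5, p10 are now unconstrained; take p5 = False, p10 = False.
Every clause has at least one true literal under this assignment.
Check each clause:
  1. {p10, p4} — p4 is true.
  2. {p8, ¬p3} — p8 is true.
  3. {¬p6, ¬p8, p9} — ¬p6 is true.
  4. {p1, ¬p6} — ¬p6 is true.
  5. {¬p7, p3, p2} — p2 is true.
  6. {¬p8, p5, ¬p9} — ¬p9 is true.
  7. {¬p5, ¬p6} — ¬p6 is true.
  8. {¬p1, p6} — ¬p1 is true.
  9. {p3, p6} — p3 is true.
  10. {¬p4, ¬p6} — ¬p6 is true.
  11. {¬p2, ¬p1} — ¬p1 is true.
  12. {¬p1, p7} — ¬p1 is true.
  13. {p3, ¬p8} — p3 is true.
  14. {p6, p8} — p8 is true.
  15. {¬p10, ¬p1} — ¬p10 is true.
  16. {p5, ¬p6} — ¬p6 is true.
  17. {¬p10, ¬p6} — ¬p6 is true.
  18. {¬p1, p5, ¬p10} — ¬p1 is true.
  19. {¬p2, ¬p9} — ¬p9 is true.
  20. {p1, p2} — p2 is true.
  21. {p9, p8} — p8 is true.
  22. {¬p4, p7} — p7 is true.

p1=F, p2=T, p3=T, p4=T, p5=F, p6=F, p7=T, p8=T, p9=F, p10=F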